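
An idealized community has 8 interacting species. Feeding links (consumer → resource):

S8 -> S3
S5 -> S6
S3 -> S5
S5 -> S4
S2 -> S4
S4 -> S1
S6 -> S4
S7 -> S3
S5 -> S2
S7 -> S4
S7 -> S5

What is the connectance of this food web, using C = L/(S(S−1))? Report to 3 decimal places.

The web has S = 8 species and L = 11 feeding links.
C = L / (S(S−1)) = 11 / 56 = 0.1964 ≈ 0.196.

C = 0.196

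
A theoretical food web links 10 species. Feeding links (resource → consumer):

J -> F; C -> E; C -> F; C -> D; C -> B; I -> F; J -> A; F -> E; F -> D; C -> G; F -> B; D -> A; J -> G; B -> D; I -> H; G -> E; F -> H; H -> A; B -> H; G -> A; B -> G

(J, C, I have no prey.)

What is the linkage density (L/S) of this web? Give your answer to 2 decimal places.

There are L = 21 links among S = 10 species.
L/S = 21/10 = 2.1000 ≈ 2.10.

L/S = 2.10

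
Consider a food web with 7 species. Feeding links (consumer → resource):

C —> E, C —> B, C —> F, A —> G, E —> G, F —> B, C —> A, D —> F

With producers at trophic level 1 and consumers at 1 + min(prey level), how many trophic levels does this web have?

Producers (level 1): B, G.
Following each consumer down to its lowest-level prey: B → F → D (levels 1 through 3).
All prey of D (F 2) are at level 2 or above, so D is at level 1 + 2 = 3.
Every consumer has at least one prey at level 2 or below, so none exceeds level 3.

3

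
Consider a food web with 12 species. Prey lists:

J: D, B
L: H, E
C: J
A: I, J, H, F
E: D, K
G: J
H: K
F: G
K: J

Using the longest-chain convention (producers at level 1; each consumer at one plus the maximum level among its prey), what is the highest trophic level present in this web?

5

Producers (level 1): I, D, B.
D → J → G → F → A gives A level 5.
No species has a prey at level 5, so no species reaches level 6.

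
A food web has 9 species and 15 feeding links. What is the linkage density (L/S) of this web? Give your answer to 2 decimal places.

L/S = 1.67

There are L = 15 links among S = 9 species.
L/S = 15/9 = 1.6667 ≈ 1.67.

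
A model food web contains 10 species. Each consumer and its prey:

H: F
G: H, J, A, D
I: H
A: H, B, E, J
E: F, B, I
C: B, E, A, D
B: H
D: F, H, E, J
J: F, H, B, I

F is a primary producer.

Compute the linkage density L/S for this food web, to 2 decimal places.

There are L = 26 links among S = 10 species.
L/S = 26/10 = 2.6000 ≈ 2.60.

L/S = 2.60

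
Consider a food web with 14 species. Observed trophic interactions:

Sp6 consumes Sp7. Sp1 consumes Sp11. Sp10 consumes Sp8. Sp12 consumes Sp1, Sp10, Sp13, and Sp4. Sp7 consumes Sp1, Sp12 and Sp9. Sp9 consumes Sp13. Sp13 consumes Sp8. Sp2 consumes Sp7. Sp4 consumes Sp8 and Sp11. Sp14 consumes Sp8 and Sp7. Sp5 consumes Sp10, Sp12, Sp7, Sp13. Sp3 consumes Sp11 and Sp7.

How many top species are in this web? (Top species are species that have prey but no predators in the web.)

5

Top species (has prey, but nothing eats it): Sp2, Sp5, Sp6, Sp3, Sp14.
Count: 5.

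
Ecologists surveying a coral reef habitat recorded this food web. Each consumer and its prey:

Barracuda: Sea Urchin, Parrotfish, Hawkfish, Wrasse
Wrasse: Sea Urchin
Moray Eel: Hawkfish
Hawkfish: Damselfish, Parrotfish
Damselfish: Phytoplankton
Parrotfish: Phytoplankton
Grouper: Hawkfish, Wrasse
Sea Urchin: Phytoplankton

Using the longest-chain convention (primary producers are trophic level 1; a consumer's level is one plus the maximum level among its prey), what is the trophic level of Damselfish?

Phytoplankton is a producer → level 1.
Damselfish eats Phytoplankton → level 2.

Trophic level 2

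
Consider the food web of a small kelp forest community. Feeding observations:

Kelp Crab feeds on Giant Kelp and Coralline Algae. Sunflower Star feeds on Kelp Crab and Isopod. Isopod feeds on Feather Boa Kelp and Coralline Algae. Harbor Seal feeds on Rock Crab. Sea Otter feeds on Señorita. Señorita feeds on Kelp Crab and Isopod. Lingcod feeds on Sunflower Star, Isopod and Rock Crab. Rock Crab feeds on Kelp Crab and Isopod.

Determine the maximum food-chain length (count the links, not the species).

3 links

One longest chain: Coralline Algae → Kelp Crab → Señorita → Sea Otter.
It has 4 species and 3 links.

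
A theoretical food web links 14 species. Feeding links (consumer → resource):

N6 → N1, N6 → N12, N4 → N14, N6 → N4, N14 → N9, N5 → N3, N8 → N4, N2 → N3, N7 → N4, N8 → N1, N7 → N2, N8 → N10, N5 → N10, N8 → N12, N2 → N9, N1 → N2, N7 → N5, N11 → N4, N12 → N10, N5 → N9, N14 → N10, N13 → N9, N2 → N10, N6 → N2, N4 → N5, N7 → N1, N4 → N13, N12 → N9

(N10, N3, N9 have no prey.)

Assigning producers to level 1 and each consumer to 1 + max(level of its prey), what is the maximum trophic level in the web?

4

Producers (level 1): N10, N3, N9.
N9 → N13 → N4 → N6 gives N6 level 4.
No species has a prey at level 4, so no species reaches level 5.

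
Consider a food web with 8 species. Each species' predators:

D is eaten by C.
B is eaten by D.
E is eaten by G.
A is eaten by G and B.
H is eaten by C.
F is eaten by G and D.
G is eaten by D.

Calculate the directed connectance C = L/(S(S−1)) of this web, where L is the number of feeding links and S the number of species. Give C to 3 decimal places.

The web has S = 8 species and L = 9 feeding links.
C = L / (S(S−1)) = 9 / 56 = 0.1607 ≈ 0.161.

C = 0.161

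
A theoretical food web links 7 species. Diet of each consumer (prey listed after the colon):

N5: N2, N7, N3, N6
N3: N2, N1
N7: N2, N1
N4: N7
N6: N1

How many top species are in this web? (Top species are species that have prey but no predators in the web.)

2

Top species (has prey, but nothing eats it): N5, N4.
Count: 2.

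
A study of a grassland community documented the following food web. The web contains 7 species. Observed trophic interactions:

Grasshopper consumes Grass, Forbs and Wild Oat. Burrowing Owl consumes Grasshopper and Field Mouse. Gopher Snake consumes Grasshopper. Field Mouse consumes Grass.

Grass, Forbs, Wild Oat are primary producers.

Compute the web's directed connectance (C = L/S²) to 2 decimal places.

C = 0.14

The web has S = 7 species and L = 7 feeding links.
C = L / S² = 7 / 49 = 0.1429 ≈ 0.14.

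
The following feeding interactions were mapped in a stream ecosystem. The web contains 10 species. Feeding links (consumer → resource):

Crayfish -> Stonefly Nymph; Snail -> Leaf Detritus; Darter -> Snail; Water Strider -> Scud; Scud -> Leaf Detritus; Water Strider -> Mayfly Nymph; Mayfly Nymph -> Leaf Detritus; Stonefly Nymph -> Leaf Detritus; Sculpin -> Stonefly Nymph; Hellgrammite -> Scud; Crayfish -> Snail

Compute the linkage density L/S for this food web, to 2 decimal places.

L/S = 1.10

There are L = 11 links among S = 10 species.
L/S = 11/10 = 1.1000 ≈ 1.10.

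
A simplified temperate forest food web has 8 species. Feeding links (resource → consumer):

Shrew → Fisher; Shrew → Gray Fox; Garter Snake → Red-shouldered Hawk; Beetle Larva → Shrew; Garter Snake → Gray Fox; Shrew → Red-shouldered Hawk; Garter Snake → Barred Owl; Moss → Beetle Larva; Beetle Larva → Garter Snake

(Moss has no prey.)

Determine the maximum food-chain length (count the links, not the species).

3 links

One longest chain: Moss → Beetle Larva → Shrew → Fisher.
It has 4 species and 3 links.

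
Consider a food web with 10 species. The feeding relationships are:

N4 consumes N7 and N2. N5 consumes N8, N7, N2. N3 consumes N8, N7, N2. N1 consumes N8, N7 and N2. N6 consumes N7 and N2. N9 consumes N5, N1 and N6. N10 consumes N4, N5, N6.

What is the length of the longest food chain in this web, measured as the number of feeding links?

2 links

One longest chain: N7 → N4 → N10.
It has 3 species and 2 links.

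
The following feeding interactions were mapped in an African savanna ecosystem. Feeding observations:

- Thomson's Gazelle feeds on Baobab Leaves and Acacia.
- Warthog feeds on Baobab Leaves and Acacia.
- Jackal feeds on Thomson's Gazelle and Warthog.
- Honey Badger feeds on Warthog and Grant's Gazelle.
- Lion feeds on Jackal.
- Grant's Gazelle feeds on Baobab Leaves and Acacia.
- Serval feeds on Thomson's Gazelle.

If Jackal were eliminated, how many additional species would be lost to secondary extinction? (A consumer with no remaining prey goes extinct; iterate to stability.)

Remove Jackal.
Round 1: Lion (all prey gone) → extinct.
No further losses. Total secondary extinctions: 1.

1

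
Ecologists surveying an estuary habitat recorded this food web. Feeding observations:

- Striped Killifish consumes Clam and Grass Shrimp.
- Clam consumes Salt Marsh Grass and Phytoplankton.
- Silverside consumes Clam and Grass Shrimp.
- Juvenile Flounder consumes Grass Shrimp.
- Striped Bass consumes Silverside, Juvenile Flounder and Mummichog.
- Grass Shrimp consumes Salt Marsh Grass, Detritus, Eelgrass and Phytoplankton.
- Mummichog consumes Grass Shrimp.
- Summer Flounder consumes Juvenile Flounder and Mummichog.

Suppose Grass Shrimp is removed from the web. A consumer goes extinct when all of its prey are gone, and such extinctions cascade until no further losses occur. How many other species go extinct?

Remove Grass Shrimp.
Round 1: Mummichog (all prey gone), Juvenile Flounder (all prey gone) → extinct.
Round 2: Summer Flounder (all prey gone) → extinct.
No further losses. Total secondary extinctions: 3.

3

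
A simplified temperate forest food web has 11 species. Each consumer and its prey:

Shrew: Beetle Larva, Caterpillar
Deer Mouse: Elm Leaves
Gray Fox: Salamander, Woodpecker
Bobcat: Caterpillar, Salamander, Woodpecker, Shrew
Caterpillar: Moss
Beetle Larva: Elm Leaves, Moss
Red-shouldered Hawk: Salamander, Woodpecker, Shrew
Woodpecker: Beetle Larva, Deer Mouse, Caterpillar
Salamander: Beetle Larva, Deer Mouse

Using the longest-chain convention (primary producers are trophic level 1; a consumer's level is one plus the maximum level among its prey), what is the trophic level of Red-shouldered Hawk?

Trophic level 4

Elm Leaves is a producer → level 1.
Beetle Larva eats Elm Leaves (level 1); other prey at levels: Moss 1 → level 2.
Salamander eats Beetle Larva (level 2); other prey at levels: Deer Mouse 2 → level 3.
Red-shouldered Hawk eats Salamander (level 3); other prey at levels: Woodpecker 3, Shrew 3 → level 4.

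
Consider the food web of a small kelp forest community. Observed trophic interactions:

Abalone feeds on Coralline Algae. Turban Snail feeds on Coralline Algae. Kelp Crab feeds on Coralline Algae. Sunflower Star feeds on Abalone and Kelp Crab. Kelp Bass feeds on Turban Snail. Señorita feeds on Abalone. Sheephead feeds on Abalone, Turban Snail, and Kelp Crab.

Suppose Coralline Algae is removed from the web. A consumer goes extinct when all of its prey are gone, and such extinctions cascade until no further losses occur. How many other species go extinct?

Remove Coralline Algae.
Round 1: Abalone (all prey gone), Turban Snail (all prey gone), Kelp Crab (all prey gone) → extinct.
Round 2: Kelp Bass (all prey gone), Sunflower Star (all prey gone), Sheephead (all prey gone), Señorita (all prey gone) → extinct.
No further losses. Total secondary extinctions: 7.

7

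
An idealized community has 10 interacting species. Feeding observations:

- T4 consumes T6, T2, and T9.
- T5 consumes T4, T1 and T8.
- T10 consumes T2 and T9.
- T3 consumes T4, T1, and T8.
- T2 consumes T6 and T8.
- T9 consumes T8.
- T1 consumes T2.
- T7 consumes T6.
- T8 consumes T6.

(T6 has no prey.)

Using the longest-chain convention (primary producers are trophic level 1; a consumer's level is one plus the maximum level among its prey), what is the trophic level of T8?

Trophic level 2

T6 is a producer → level 1.
T8 eats T6 → level 2.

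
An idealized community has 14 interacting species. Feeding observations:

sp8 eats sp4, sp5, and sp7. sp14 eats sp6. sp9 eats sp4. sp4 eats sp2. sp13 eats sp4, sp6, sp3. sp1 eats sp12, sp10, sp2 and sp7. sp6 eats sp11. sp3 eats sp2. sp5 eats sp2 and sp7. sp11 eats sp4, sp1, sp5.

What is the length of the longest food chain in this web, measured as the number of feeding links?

4 links

One longest chain: sp12 → sp1 → sp11 → sp6 → sp13.
It has 5 species and 4 links.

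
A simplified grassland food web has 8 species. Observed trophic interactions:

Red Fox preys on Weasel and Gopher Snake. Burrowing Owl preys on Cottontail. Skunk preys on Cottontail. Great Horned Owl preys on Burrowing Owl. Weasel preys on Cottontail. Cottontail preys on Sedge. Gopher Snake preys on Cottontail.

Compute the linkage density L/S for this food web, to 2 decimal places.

L/S = 1.00

There are L = 8 links among S = 8 species.
L/S = 8/8 = 1.0000 ≈ 1.00.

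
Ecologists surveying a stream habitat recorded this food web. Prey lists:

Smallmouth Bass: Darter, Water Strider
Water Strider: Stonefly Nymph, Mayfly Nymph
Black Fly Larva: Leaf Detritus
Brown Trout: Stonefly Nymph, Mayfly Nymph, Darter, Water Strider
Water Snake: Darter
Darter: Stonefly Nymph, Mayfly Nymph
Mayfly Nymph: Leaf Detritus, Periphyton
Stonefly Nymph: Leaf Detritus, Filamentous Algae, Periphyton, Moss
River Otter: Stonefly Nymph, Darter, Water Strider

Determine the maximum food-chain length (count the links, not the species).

3 links

One longest chain: Leaf Detritus → Stonefly Nymph → Darter → Water Snake.
It has 4 species and 3 links.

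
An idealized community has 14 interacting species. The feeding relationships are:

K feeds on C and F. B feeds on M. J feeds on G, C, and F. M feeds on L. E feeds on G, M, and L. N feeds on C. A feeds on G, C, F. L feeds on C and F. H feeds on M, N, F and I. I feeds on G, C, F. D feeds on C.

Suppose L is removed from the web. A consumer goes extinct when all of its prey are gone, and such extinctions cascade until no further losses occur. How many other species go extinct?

Remove L.
Round 1: M (all prey gone) → extinct.
Round 2: B (all prey gone) → extinct.
No further losses. Total secondary extinctions: 2.

2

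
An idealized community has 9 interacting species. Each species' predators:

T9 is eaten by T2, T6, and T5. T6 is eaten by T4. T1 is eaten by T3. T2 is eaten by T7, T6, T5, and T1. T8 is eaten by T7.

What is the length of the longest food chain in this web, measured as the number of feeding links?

One longest chain: T9 → T2 → T6 → T4.
It has 4 species and 3 links.

3 links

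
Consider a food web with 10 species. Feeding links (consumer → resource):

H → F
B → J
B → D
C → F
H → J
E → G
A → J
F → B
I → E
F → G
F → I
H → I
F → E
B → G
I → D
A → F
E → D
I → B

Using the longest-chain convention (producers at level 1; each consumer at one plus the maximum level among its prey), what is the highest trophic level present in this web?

5

Producers (level 1): G, D, J.
G → B → I → F → H gives H level 5.
No species has a prey at level 5, so no species reaches level 6.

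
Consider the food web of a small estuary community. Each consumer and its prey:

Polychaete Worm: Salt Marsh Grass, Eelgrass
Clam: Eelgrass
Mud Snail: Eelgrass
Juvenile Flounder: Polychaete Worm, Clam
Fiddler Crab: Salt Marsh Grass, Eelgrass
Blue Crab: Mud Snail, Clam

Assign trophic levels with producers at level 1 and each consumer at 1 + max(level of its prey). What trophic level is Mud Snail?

Trophic level 2

Eelgrass is a producer → level 1.
Mud Snail eats Eelgrass → level 2.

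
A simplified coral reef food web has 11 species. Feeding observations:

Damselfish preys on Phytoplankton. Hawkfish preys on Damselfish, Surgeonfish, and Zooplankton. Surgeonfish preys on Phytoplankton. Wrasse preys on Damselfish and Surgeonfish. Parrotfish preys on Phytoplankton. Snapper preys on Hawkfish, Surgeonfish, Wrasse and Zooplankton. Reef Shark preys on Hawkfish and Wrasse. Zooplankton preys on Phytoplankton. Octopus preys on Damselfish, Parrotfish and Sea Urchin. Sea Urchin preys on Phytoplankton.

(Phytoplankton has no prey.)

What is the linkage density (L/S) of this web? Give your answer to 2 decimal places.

L/S = 1.73

There are L = 19 links among S = 11 species.
L/S = 19/11 = 1.7273 ≈ 1.73.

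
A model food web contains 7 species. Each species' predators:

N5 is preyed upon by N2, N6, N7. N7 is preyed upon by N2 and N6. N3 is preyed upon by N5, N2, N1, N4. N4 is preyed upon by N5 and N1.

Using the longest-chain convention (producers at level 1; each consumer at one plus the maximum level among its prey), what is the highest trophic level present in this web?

5

Producers (level 1): N3.
N3 → N4 → N5 → N7 → N2 gives N2 level 5.
No species has a prey at level 5, so no species reaches level 6.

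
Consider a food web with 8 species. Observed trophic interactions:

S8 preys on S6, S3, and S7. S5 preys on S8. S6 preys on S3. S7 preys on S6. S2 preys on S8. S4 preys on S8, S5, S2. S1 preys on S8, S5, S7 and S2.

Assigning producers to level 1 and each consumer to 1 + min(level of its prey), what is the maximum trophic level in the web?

Producers (level 1): S3.
Following each consumer down to its lowest-level prey: S3 → S6 → S7 (levels 1 through 3).
All prey of S7 (S6 2) are at level 2 or above, so S7 is at level 1 + 2 = 3.
Every consumer has at least one prey at level 2 or below, so none exceeds level 3.

3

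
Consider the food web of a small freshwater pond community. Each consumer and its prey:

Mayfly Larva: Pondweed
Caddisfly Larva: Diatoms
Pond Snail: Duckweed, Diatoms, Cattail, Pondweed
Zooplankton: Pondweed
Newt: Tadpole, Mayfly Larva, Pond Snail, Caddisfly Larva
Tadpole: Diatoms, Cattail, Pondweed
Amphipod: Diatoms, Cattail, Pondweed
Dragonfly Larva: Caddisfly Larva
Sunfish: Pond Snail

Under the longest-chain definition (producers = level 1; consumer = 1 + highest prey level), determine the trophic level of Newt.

Trophic level 3

Duckweed is a producer → level 1.
Pond Snail eats Duckweed (level 1); other prey at levels: Diatoms 1, Cattail 1, Pondweed 1 → level 2.
Newt eats Pond Snail (level 2); other prey at levels: Tadpole 2, Mayfly Larva 2, Caddisfly Larva 2 → level 3.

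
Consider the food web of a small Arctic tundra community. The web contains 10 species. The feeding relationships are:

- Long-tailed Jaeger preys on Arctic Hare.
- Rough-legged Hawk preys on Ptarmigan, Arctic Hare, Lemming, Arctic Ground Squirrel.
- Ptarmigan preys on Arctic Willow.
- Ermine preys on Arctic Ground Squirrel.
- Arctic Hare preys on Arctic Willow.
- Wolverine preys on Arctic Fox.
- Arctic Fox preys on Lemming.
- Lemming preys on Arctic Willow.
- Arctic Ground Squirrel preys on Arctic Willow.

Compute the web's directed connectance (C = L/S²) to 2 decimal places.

The web has S = 10 species and L = 12 feeding links.
C = L / S² = 12 / 100 = 0.1200 ≈ 0.12.

C = 0.12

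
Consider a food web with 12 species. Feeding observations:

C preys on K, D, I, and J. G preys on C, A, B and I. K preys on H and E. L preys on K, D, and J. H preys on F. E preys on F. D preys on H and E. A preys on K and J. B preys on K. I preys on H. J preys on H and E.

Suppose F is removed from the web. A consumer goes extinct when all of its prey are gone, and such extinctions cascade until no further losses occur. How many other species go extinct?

Remove F.
Round 1: H (all prey gone), E (all prey gone) → extinct.
Round 2: D (all prey gone), I (all prey gone), J (all prey gone), K (all prey gone) → extinct.
Round 3: A (all prey gone), L (all prey gone), B (all prey gone), C (all prey gone) → extinct.
Round 4: G (all prey gone) → extinct.
No further losses. Total secondary extinctions: 11.

11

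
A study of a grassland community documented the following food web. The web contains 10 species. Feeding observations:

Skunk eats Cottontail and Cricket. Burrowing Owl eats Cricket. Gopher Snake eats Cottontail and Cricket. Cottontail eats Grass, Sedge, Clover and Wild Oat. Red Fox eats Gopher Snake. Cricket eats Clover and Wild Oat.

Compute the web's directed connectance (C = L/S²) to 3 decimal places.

C = 0.120

The web has S = 10 species and L = 12 feeding links.
C = L / S² = 12 / 100 = 0.1200 ≈ 0.120.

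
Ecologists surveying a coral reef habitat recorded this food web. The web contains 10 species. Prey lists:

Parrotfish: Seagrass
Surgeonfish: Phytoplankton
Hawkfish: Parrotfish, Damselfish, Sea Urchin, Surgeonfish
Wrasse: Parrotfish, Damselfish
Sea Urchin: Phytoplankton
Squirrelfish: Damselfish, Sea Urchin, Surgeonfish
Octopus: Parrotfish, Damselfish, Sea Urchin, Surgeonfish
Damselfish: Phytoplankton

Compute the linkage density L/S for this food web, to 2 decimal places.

There are L = 17 links among S = 10 species.
L/S = 17/10 = 1.7000 ≈ 1.70.

L/S = 1.70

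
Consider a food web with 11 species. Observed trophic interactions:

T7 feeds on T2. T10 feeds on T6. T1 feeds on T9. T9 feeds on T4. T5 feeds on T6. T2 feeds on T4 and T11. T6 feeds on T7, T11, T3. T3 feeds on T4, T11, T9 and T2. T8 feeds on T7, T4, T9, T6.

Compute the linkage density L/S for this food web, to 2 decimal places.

L/S = 1.64

There are L = 18 links among S = 11 species.
L/S = 18/11 = 1.6364 ≈ 1.64.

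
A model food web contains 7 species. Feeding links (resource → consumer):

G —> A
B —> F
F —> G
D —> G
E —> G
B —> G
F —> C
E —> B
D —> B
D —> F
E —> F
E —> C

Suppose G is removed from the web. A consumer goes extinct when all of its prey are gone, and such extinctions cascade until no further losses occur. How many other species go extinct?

Remove G.
Round 1: A (all prey gone) → extinct.
No further losses. Total secondary extinctions: 1.

1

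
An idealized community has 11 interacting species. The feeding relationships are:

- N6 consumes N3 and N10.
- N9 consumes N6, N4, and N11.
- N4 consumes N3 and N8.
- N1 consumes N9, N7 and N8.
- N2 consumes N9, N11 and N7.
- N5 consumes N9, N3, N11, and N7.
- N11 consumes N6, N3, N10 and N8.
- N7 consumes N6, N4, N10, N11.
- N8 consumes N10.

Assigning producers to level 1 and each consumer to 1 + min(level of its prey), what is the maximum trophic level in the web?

3

Producers (level 1): N3, N10.
Following each consumer down to its lowest-level prey: N3 → N6 → N9 (levels 1 through 3).
All prey of N9 (N6 2, N11 2, N4 2) are at level 2 or above, so N9 is at level 1 + 2 = 3.
Every consumer has at least one prey at level 2 or below, so none exceeds level 3.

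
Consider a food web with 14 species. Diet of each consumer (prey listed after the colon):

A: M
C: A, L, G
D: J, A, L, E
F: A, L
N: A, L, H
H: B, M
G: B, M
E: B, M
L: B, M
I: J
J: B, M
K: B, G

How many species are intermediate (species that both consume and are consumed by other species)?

6

Intermediate species (has both prey and predators): J, A, L, H, E, G.
Count: 6.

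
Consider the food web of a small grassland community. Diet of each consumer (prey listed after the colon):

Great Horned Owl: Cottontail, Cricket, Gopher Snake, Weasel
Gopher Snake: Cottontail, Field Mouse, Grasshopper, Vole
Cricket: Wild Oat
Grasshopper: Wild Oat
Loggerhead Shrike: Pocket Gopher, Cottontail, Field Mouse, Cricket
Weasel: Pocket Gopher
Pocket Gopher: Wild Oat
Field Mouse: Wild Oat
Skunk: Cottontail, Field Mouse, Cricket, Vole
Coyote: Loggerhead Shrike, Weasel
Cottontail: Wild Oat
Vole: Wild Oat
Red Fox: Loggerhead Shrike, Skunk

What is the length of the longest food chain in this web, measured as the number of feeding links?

3 links

One longest chain: Wild Oat → Pocket Gopher → Weasel → Great Horned Owl.
It has 4 species and 3 links.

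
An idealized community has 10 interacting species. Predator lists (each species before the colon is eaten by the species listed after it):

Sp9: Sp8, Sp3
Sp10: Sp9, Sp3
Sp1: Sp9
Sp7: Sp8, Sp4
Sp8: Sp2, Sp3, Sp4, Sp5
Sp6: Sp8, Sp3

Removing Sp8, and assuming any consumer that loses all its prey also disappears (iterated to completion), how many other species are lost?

2

Remove Sp8.
Round 1: Sp2 (all prey gone), Sp5 (all prey gone) → extinct.
No further losses. Total secondary extinctions: 2.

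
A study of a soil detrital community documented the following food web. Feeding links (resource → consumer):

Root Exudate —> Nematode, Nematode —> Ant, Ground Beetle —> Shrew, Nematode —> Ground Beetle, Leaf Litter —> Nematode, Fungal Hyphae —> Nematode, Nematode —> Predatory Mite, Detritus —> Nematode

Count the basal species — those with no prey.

4

Basal species (no prey listed): Detritus, Fungal Hyphae, Leaf Litter, Root Exudate.
Count: 4.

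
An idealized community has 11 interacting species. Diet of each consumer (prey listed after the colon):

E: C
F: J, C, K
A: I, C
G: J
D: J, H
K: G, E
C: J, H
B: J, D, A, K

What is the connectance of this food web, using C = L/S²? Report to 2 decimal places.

C = 0.14

The web has S = 11 species and L = 17 feeding links.
C = L / S² = 17 / 121 = 0.1405 ≈ 0.14.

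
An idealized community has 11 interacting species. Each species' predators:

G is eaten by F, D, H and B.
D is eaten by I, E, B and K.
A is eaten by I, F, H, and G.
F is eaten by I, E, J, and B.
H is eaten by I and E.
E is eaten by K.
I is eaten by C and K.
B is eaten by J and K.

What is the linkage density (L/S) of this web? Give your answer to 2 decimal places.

There are L = 23 links among S = 11 species.
L/S = 23/11 = 2.0909 ≈ 2.09.

L/S = 2.09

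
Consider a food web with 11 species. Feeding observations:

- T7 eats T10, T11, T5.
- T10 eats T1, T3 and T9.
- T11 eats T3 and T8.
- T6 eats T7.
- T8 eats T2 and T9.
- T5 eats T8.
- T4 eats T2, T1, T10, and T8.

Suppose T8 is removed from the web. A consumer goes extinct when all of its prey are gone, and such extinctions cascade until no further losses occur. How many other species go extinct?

1

Remove T8.
Round 1: T5 (all prey gone) → extinct.
No further losses. Total secondary extinctions: 1.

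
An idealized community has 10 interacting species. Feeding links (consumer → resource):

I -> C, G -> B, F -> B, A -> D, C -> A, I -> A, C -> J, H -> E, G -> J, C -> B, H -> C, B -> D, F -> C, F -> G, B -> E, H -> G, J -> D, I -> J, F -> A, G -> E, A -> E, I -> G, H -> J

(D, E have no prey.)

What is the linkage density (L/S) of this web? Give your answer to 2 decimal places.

L/S = 2.30

There are L = 23 links among S = 10 species.
L/S = 23/10 = 2.3000 ≈ 2.30.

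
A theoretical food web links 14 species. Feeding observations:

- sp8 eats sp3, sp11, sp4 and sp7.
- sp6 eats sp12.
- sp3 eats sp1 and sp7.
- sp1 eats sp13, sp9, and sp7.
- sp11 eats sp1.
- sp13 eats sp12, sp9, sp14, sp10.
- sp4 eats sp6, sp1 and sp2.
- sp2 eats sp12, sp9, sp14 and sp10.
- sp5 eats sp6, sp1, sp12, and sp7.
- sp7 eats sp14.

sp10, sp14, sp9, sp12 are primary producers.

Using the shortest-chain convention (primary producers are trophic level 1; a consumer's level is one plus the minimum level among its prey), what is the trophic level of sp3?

sp9 is a producer → level 1.
sp1 eats sp9 → level 2.
sp3 eats sp1 → level 3.
No prey of sp3 is below level 2, so 3 is the minimum.

Trophic level 3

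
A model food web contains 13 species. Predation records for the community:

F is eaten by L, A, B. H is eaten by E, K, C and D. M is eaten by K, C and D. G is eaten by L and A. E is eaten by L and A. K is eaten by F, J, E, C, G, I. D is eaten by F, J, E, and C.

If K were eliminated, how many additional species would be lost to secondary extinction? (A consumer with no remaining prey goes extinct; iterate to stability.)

Remove K.
Round 1: I (all prey gone), G (all prey gone) → extinct.
No further losses. Total secondary extinctions: 2.

2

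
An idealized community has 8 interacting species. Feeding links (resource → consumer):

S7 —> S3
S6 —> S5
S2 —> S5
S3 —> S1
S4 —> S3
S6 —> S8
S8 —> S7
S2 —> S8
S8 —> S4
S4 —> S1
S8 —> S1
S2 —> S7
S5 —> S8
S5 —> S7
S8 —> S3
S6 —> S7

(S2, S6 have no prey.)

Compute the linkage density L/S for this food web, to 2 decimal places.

L/S = 2.00

There are L = 16 links among S = 8 species.
L/S = 16/8 = 2.0000 ≈ 2.00.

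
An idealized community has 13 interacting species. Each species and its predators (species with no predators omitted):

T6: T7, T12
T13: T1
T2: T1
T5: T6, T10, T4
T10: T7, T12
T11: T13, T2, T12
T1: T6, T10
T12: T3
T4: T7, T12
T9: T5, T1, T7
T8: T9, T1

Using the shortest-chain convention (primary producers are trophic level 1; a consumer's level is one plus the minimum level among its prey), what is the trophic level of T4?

Trophic level 4

T8 is a producer → level 1.
T9 eats T8 → level 2.
T5 eats T9 → level 3.
T4 eats T5 → level 4.
No prey of T4 is below level 3, so 4 is the minimum.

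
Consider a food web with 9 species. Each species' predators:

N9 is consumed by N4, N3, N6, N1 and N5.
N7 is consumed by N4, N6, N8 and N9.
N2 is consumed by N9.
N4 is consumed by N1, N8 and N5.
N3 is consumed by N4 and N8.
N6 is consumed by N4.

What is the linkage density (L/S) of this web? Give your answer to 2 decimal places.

L/S = 1.78

There are L = 16 links among S = 9 species.
L/S = 16/9 = 1.7778 ≈ 1.78.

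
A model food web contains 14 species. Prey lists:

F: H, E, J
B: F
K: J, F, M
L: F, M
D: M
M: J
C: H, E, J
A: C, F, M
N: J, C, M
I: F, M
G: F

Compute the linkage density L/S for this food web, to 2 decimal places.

There are L = 23 links among S = 14 species.
L/S = 23/14 = 1.6429 ≈ 1.64.

L/S = 1.64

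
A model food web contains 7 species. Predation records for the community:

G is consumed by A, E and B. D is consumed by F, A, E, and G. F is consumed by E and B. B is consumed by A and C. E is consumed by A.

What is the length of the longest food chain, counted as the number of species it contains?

4 species

One longest chain: D → G → B → A.
It has 4 species and 3 links.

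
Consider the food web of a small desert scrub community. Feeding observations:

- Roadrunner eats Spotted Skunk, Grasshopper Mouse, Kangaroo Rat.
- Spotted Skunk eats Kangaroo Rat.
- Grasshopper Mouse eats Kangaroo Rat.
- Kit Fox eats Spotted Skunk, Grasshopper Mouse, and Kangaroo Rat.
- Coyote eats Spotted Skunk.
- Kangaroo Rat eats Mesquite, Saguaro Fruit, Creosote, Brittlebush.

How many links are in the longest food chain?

One longest chain: Mesquite → Kangaroo Rat → Spotted Skunk → Coyote.
It has 4 species and 3 links.

3 links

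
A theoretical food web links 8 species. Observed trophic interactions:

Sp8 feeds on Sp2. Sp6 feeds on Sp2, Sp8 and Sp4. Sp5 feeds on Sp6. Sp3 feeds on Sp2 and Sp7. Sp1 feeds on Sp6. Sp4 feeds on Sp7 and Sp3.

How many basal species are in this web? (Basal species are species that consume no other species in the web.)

2

Basal species (no prey listed): Sp7, Sp2.
Count: 2.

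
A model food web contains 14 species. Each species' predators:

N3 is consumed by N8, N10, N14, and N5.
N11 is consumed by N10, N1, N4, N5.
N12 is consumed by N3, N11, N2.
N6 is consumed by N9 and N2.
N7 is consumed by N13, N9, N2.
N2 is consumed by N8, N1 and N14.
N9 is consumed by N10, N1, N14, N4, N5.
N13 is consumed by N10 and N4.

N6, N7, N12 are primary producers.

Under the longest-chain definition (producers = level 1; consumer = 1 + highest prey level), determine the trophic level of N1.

Trophic level 3

N6 is a producer → level 1.
N9 eats N6 (level 1); other prey at levels: N7 1 → level 2.
N1 eats N9 (level 2); other prey at levels: N2 2, N11 2 → level 3.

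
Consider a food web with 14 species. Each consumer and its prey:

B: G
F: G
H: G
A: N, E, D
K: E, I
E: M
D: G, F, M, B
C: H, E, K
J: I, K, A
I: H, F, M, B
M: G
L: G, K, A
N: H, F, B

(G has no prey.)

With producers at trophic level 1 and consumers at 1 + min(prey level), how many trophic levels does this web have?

Producers (level 1): G.
Following each consumer down to its lowest-level prey: G → H → I → J (levels 1 through 4).
All prey of J (I 3, A 3, K 4) are at level 3 or above, so J is at level 1 + 3 = 4.
Every consumer has at least one prey at level 3 or below, so none exceeds level 4.

4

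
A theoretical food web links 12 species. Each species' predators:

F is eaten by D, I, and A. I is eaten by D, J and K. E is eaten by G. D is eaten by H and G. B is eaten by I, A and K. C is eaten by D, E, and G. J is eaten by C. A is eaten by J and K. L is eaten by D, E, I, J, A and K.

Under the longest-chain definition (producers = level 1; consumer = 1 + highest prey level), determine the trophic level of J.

B is a producer → level 1.
A eats B (level 1); other prey at levels: L 1, F 1 → level 2.
J eats A (level 2); other prey at levels: L 1, I 2 → level 3.

Trophic level 3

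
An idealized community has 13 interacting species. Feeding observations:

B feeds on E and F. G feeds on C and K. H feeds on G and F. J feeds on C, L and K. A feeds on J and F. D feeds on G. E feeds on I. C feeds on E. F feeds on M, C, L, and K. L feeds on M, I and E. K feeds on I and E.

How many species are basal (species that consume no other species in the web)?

Basal species (no prey listed): M, I.
Count: 2.

2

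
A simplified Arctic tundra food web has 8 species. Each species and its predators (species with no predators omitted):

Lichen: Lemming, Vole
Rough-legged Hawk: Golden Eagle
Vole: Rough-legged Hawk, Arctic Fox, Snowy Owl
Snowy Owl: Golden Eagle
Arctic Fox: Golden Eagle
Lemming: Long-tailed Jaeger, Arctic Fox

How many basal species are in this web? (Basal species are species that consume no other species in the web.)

Basal species (no prey listed): Lichen.
Count: 1.

1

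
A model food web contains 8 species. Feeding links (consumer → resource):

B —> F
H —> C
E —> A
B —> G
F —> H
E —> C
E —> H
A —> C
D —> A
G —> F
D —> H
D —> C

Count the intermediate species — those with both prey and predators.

Intermediate species (has both prey and predators): A, H, F, G.
Count: 4.

4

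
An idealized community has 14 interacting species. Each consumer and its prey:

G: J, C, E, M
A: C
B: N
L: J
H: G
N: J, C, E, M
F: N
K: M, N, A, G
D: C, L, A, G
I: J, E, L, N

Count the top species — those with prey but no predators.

6

Top species (has prey, but nothing eats it): B, H, D, K, F, I.
Count: 6.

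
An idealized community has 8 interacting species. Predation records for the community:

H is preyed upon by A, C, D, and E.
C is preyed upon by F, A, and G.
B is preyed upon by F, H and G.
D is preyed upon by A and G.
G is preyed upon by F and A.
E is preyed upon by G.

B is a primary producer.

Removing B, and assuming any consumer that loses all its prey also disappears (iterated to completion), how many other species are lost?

Remove B.
Round 1: H (all prey gone) → extinct.
Round 2: C (all prey gone), D (all prey gone), E (all prey gone) → extinct.
Round 3: G (all prey gone) → extinct.
Round 4: A (all prey gone), F (all prey gone) → extinct.
No further losses. Total secondary extinctions: 7.

7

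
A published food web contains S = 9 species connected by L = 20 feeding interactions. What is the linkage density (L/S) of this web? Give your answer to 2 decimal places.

L/S = 2.22

There are L = 20 links among S = 9 species.
L/S = 20/9 = 2.2222 ≈ 2.22.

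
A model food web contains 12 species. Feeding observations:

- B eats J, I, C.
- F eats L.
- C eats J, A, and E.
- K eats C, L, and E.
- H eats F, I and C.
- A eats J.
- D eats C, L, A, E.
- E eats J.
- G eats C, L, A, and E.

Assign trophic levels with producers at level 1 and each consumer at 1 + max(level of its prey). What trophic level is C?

J is a producer → level 1.
E eats J → level 2.
C eats E (level 2); other prey at levels: J 1, A 2 → level 3.

Trophic level 3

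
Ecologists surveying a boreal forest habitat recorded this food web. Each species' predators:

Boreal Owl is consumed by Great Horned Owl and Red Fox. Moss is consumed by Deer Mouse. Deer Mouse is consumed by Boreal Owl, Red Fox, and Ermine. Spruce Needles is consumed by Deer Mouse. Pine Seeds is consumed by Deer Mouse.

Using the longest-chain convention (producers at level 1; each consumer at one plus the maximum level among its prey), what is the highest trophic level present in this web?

4

Producers (level 1): Spruce Needles, Moss, Pine Seeds.
Spruce Needles → Deer Mouse → Boreal Owl → Great Horned Owl gives Great Horned Owl level 4.
No species has a prey at level 4, so no species reaches level 5.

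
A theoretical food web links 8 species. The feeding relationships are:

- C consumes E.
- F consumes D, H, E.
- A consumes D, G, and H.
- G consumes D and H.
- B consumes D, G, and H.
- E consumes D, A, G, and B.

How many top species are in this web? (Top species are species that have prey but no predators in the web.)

2

Top species (has prey, but nothing eats it): C, F.
Count: 2.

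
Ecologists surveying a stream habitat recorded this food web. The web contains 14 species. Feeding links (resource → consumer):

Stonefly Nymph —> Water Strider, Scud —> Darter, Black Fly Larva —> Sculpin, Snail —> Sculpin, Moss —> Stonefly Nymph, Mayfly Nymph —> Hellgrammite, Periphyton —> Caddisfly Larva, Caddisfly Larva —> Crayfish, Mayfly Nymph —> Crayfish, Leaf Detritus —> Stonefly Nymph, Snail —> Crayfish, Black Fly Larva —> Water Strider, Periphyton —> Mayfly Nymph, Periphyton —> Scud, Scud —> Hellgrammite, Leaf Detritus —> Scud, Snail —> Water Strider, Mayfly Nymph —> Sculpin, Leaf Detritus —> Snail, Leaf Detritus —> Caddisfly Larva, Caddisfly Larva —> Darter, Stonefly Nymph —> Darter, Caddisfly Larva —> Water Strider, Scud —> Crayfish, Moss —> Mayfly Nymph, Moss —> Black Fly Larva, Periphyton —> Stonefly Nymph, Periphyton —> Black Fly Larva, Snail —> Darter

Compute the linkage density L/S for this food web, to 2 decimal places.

L/S = 2.07

There are L = 29 links among S = 14 species.
L/S = 29/14 = 2.0714 ≈ 2.07.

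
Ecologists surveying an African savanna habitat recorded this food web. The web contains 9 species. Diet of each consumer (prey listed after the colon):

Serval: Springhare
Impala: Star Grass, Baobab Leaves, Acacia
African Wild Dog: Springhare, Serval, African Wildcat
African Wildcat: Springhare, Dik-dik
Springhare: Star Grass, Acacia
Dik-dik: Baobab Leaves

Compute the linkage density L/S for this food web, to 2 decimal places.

L/S = 1.33

There are L = 12 links among S = 9 species.
L/S = 12/9 = 1.3333 ≈ 1.33.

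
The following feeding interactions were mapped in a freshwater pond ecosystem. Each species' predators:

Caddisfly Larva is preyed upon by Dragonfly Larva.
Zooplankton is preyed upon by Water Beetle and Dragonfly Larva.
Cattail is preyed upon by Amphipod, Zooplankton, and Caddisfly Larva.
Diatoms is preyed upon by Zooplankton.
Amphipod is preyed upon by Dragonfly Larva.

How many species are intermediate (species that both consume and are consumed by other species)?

Intermediate species (has both prey and predators): Caddisfly Larva, Amphipod, Zooplankton.
Count: 3.

3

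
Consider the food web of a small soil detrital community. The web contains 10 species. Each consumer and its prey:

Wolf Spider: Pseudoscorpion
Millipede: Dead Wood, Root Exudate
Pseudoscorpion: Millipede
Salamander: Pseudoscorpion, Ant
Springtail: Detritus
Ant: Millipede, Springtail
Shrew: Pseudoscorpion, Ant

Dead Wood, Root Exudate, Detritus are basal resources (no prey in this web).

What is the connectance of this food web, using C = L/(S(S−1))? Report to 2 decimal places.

The web has S = 10 species and L = 11 feeding links.
C = L / (S(S−1)) = 11 / 90 = 0.1222 ≈ 0.12.

C = 0.12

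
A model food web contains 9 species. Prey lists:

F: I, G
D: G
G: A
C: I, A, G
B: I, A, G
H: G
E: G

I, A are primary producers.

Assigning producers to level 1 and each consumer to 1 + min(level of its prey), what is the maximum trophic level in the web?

Producers (level 1): I, A.
Following each consumer down to its lowest-level prey: A → G → D (levels 1 through 3).
All prey of D (G 2) are at level 2 or above, so D is at level 1 + 2 = 3.
Every consumer has at least one prey at level 2 or below, so none exceeds level 3.

3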